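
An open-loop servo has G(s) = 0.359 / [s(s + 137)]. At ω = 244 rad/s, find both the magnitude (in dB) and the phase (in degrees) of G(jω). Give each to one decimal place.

|j244 + 137| = √(244² + 137²) = 279.8
|j244| = 244
|G(j244)| = 0.359 / (279.8 × 244) = 5.2579e-06
20 log₁₀(5.2579e-06) = -105.58 dB
∠(j244 + 137) = arctan(244/137) = 60.69°
∠(j244) = 90.00°
∠G(j244) = − (60.69° + 90.00°) = -150.69°

|G| = -105.6 dB, ∠G = -150.7°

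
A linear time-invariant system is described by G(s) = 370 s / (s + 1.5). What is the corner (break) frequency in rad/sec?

1.5 rad/sec

The single real pole at s = −1.5 gives a corner at ω = 1.5 rad/sec.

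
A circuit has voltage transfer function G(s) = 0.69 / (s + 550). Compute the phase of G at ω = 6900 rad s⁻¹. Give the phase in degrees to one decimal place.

∠(j6900 + 550) = arctan(6900/550) = 85.44°
∠G(j6900) = −85.44° = -85.44°

-85.4°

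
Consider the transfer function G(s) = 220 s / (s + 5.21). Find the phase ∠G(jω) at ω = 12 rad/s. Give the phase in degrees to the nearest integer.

23°

∠(j12) = 90.00°
∠(j12 + 5.21) = arctan(12/5.21) = 66.53°
∠G(j12) = 90.00° − 66.53° = 23.47°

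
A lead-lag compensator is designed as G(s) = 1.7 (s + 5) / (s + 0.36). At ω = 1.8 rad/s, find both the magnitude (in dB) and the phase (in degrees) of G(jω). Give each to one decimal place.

|j1.8 + 5| = √(1.8² + 5²) = 5.314
|j1.8 + 0.36| = √(1.8² + 0.36²) = 1.836
|G(j1.8)| = 1.7 × 5.314 / 1.836 = 4.9214
20 log₁₀(4.9214) = 13.84 dB
∠(j1.8 + 5) = arctan(1.8/5) = 19.80°
∠(j1.8 + 0.36) = arctan(1.8/0.36) = 78.69°
∠G(j1.8) = 19.80° − 78.69° = -58.89°

|G| = 13.8 dB, ∠G = -58.9°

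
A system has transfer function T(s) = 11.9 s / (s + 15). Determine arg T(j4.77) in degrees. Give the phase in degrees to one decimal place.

72.4°

∠(j4.77) = 90.00°
∠(j4.77 + 15) = arctan(4.77/15) = 17.64°
∠T(j4.77) = 90.00° − 17.64° = 72.36°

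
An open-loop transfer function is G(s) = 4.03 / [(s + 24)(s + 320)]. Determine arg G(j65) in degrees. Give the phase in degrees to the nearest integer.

-81°

∠(j65 + 24) = arctan(65/24) = 69.73°
∠(j65 + 320) = arctan(65/320) = 11.48°
∠G(j65) = − (69.73° + 11.48°) = -81.22°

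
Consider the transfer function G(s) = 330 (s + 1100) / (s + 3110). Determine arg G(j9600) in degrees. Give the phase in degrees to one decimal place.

∠(j9600 + 1100) = arctan(9600/1100) = 83.46°
∠(j9600 + 3110) = arctan(9600/3110) = 72.05°
∠G(j9600) = 83.46° − 72.05° = 11.41°

11.4°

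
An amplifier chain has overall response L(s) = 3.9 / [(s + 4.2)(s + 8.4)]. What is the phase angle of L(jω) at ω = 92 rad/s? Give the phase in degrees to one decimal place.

-172.2 deg

∠(j92 + 4.2) = arctan(92/4.2) = 87.39°
∠(j92 + 8.4) = arctan(92/8.4) = 84.78°
∠L(j92) = − (87.39° + 84.78°) = -172.17°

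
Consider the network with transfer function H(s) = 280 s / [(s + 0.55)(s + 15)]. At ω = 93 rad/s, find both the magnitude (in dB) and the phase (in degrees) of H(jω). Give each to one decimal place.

|H| = 9.5 dB, ∠H = -80.5°

|j93| = 93
|j93 + 0.55| = √(93² + 0.55²) = 93
|j93 + 15| = √(93² + 15²) = 94.2
|H(j93)| = 280 × 93 / (93 × 94.2) = 2.9723
20 log₁₀(2.9723) = 9.46 dB
∠(j93) = 90.00°
∠(j93 + 0.55) = arctan(93/0.55) = 89.66°
∠(j93 + 15) = arctan(93/15) = 80.84°
∠H(j93) = 90.00° − (89.66° + 80.84°) = -80.50°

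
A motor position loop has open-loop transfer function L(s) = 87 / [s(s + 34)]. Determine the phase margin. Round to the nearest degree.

Gain crossover: |L(jω)| = 1 at ω ≈ 2.55 rad/sec.
∠L(j2.55) = −90° − arctan(2.55/34) ≈ -94.29°
PM = 180° + (-94.29°) = 85.71°

86°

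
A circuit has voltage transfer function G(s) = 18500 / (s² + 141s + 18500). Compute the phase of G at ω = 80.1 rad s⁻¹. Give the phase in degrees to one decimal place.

∠[(j80.1)² + 141(j80.1) + 18500] = ∠[12084 + j11294] = 43.06°
∠G(j80.1) = −43.06° = -43.06°

-43.1°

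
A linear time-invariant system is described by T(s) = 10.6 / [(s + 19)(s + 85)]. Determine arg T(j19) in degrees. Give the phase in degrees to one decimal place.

-57.6°

∠(j19 + 19) = arctan(19/19) = 45.00°
∠(j19 + 85) = arctan(19/85) = 12.60°
∠T(j19) = − (45.00° + 12.60°) = -57.60°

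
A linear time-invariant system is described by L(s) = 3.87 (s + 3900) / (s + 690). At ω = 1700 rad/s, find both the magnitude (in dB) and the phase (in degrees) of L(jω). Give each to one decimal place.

|j1700 + 3900| = √(1700² + 3900²) = 4254
|j1700 + 690| = √(1700² + 690²) = 1835
|L(j1700)| = 3.87 × 4254 / 1835 = 8.974
20 log₁₀(8.974) = 19.06 dB
∠(j1700 + 3900) = arctan(1700/3900) = 23.55°
∠(j1700 + 690) = arctan(1700/690) = 67.91°
∠L(j1700) = 23.55° − 67.91° = -44.36°

|L| = 19.1 dB, ∠L = -44.4°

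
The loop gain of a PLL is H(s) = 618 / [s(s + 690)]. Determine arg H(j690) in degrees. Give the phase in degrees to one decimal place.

∠(j690 + 690) = arctan(690/690) = 45.00°
∠(j690) = 90.00°
∠H(j690) = − (45.00° + 90.00°) = -135.00°

-135.0°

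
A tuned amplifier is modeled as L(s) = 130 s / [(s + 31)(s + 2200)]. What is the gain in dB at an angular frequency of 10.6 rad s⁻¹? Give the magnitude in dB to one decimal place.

-34.4 dB

|j10.6| = 10.6
|j10.6 + 31| = √(10.6² + 31²) = 32.76
|j10.6 + 2200| = √(10.6² + 2200²) = 2200
|L(j10.6)| = 130 × 10.6 / (32.76 × 2200) = 0.019118
20 log₁₀(0.019118) = -34.37 dB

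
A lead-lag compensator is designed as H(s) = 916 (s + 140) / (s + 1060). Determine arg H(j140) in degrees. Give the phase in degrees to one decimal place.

37.5°

∠(j140 + 140) = arctan(140/140) = 45.00°
∠(j140 + 1060) = arctan(140/1060) = 7.52°
∠H(j140) = 45.00° − 7.52° = 37.48°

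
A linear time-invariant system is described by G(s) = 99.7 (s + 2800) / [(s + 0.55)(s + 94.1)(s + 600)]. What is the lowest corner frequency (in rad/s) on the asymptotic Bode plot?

0.55 rad/s

Break frequencies occur at each pole and zero magnitude: 0.55 rad/s, 94.1 rad/s, 600 rad/s, 2800 rad/s.
The lowest is 0.55 rad/s.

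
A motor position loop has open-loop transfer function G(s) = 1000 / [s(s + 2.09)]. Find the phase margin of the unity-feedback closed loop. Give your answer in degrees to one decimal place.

Gain crossover: |G(jω)| = 1 at ω ≈ 31.6 rad/s.
∠G(j31.6) = −90° − arctan(31.6/2.09) ≈ -176.21°
PM = 180° + (-176.21°) = 3.79°

3.8 deg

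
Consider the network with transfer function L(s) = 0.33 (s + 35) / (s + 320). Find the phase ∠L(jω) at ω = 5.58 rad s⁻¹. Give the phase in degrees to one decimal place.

∠(j5.58 + 35) = arctan(5.58/35) = 9.06°
∠(j5.58 + 320) = arctan(5.58/320) = 1.00°
∠L(j5.58) = 9.06° − 1.00° = 8.06°

8.1°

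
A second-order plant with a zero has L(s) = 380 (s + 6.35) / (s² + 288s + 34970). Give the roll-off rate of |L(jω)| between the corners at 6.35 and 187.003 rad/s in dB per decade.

In this band the factors already past their corner are: zero at 6.35; net slope = 20 dB/decade.

20 dB/decade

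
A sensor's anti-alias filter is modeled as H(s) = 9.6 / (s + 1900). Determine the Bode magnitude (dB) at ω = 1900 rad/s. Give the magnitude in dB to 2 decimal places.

|j1900 + 1900| = √(1900² + 1900²) = 2687
|H(j1900)| = 9.6 / 2687 = 0.0035728
20 log₁₀(0.0035728) = -48.940 dB

-48.94 dB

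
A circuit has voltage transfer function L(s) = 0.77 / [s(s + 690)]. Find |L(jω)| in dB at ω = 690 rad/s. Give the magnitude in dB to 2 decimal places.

-118.83 dB

|j690 + 690| = √(690² + 690²) = 975.8
|j690| = 690
|L(j690)| = 0.77 / (975.8 × 690) = 1.1436e-06
20 log₁₀(1.1436e-06) = -118.834 dB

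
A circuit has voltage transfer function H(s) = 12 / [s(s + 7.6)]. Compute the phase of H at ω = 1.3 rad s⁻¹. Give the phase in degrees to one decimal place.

∠(j1.3 + 7.6) = arctan(1.3/7.6) = 9.71°
∠(j1.3) = 90.00°
∠H(j1.3) = − (9.71° + 90.00°) = -99.71°

-99.7°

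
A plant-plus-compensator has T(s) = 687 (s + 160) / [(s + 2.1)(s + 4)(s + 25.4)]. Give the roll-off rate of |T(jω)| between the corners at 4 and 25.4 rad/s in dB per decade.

In this band the factors already past their corner are: pole at 2.1, pole at 4; net slope = -40 dB/decade.

-40 dB/decade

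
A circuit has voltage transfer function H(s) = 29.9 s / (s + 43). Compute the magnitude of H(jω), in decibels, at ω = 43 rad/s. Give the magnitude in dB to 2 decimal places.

|j43| = 43
|j43 + 43| = √(43² + 43²) = 60.81
|H(j43)| = 29.9 × 43 / 60.81 = 21.142
20 log₁₀(21.142) = 26.503 dB

26.50 dB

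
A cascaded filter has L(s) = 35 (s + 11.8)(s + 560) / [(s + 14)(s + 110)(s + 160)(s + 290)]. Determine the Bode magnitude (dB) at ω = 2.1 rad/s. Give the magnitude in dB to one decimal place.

-49.8 dB

|j2.1 + 11.8| = √(2.1² + 11.8²) = 11.99
|j2.1 + 560| = √(2.1² + 560²) = 560
|j2.1 + 14| = √(2.1² + 14²) = 14.16
|j2.1 + 110| = √(2.1² + 110²) = 110
|j2.1 + 160| = √(2.1² + 160²) = 160
|j2.1 + 290| = √(2.1² + 290²) = 290
|L(j2.1)| = 35 × 11.99 × 560 / (14.16 × 110 × 160 × 290) = 0.0032502
20 log₁₀(0.0032502) = -49.76 dB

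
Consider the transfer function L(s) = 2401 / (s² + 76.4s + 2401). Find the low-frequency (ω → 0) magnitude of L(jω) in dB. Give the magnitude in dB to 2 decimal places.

0.00 dB

L(0) = 2401 / 2401 = 1
20 log₁₀(1) = 0.000 dB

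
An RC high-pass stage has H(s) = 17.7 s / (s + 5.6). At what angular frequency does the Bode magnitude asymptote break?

5.6 rad s⁻¹

The single real pole at s = −5.6 gives a corner at ω = 5.6 rad s⁻¹.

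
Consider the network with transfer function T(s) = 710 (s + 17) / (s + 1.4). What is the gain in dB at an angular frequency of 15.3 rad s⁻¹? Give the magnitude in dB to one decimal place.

60.5 dB

|j15.3 + 17| = √(15.3² + 17²) = 22.87
|j15.3 + 1.4| = √(15.3² + 1.4²) = 15.36
|T(j15.3)| = 710 × 22.87 / 15.36 = 1056.9
20 log₁₀(1056.9) = 60.48 dB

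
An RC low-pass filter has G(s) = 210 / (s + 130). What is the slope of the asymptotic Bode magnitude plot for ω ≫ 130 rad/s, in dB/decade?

-20 dB/decade

With 0 zeros and 1 pole, the high-frequency asymptotic slope is 20 × (0 − 1) = -20 dB/decade.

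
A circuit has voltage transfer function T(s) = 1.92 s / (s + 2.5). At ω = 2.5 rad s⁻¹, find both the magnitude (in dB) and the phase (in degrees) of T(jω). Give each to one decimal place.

|T| = 2.7 dB, ∠T = 45.0°

|j2.5| = 2.5
|j2.5 + 2.5| = √(2.5² + 2.5²) = 3.536
|T(j2.5)| = 1.92 × 2.5 / 3.536 = 1.3576
20 log₁₀(1.3576) = 2.66 dB
∠(j2.5) = 90.00°
∠(j2.5 + 2.5) = arctan(2.5/2.5) = 45.00°
∠T(j2.5) = 90.00° − 45.00° = 45.00°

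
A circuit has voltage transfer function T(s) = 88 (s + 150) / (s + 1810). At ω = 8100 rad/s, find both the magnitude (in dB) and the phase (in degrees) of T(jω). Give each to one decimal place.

|T| = 38.7 dB, ∠T = 11.5 deg

|j8100 + 150| = √(8100² + 150²) = 8101
|j8100 + 1810| = √(8100² + 1810²) = 8300
|T(j8100)| = 88 × 8101 / 8300 = 85.897
20 log₁₀(85.897) = 38.68 dB
∠(j8100 + 150) = arctan(8100/150) = 88.94°
∠(j8100 + 1810) = arctan(8100/1810) = 77.40°
∠T(j8100) = 88.94° − 77.40° = 11.54°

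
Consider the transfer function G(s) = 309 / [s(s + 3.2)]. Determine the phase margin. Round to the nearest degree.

10°

Gain crossover: |G(jω)| = 1 at ω ≈ 17.4 rad/sec.
∠G(j17.4) = −90° − arctan(17.4/3.2) ≈ -169.60°
PM = 180° + (-169.60°) = 10.40°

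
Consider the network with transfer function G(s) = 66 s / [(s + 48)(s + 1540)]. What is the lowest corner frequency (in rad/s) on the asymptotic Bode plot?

Break frequencies occur at each pole and zero magnitude: 48 rad/s, 1540 rad/s.
The lowest is 48 rad/s.

48 rad/s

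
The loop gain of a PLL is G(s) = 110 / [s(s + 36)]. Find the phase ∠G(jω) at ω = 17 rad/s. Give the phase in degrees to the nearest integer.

-115 deg

∠(j17 + 36) = arctan(17/36) = 25.28°
∠(j17) = 90.00°
∠G(j17) = − (25.28° + 90.00°) = -115.28°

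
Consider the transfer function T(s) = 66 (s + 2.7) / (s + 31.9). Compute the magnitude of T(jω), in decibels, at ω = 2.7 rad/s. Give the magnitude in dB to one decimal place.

|j2.7 + 2.7| = √(2.7² + 2.7²) = 3.818
|j2.7 + 31.9| = √(2.7² + 31.9²) = 32.01
|T(j2.7)| = 66 × 3.818 / 32.01 = 7.8719
20 log₁₀(7.8719) = 17.92 dB

17.9 dB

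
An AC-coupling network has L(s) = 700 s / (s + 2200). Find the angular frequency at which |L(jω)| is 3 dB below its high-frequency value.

For a single-pole high-pass, the −3 dB point is at the pole: ω = 2200 rad/sec.

2200 rad/sec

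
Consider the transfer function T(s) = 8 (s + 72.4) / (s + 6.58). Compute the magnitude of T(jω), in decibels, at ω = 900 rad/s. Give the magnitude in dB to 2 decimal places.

|j900 + 72.4| = √(900² + 72.4²) = 902.9
|j900 + 6.58| = √(900² + 6.58²) = 900
|T(j900)| = 8 × 902.9 / 900 = 8.0256
20 log₁₀(8.0256) = 18.090 dB

18.09 dB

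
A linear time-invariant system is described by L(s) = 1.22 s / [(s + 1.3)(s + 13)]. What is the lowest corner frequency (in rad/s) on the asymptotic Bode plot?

Break frequencies occur at each pole and zero magnitude: 1.3 rad/s, 13 rad/s.
The lowest is 1.3 rad/s.

1.3 rad/s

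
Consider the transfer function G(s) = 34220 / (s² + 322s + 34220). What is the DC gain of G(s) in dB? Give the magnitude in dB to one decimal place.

0.0 dB

G(0) = 34220 / 34220 = 1
20 log₁₀(1) = 0.00 dB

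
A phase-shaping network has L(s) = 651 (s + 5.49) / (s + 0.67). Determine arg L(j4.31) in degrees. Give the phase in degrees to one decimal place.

∠(j4.31 + 5.49) = arctan(4.31/5.49) = 38.13°
∠(j4.31 + 0.67) = arctan(4.31/0.67) = 81.16°
∠L(j4.31) = 38.13° − 81.16° = -43.03°

-43.0°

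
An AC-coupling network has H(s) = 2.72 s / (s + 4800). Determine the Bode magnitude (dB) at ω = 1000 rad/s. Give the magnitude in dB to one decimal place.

|j1000| = 1000
|j1000 + 4800| = √(1000² + 4800²) = 4903
|H(j1000)| = 2.72 × 1000 / 4903 = 0.55476
20 log₁₀(0.55476) = -5.12 dB

-5.1 dB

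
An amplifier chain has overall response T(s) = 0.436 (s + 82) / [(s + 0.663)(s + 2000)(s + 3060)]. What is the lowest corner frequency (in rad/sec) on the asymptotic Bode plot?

0.663 rad/sec

Break frequencies occur at each pole and zero magnitude: 0.663 rad/sec, 82 rad/sec, 2000 rad/sec, 3060 rad/sec.
The lowest is 0.663 rad/sec.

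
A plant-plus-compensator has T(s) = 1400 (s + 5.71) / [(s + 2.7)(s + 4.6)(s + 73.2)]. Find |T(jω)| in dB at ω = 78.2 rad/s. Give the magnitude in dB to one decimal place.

-15.5 dB

|j78.2 + 5.71| = √(78.2² + 5.71²) = 78.41
|j78.2 + 2.7| = √(78.2² + 2.7²) = 78.25
|j78.2 + 4.6| = √(78.2² + 4.6²) = 78.34
|j78.2 + 73.2| = √(78.2² + 73.2²) = 107.1
|T(j78.2)| = 1400 × 78.41 / (78.25 × 78.34 × 107.1) = 0.16719
20 log₁₀(0.16719) = -15.54 dB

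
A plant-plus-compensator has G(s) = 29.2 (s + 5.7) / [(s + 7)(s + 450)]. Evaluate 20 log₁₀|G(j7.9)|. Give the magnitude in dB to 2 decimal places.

|j7.9 + 5.7| = √(7.9² + 5.7²) = 9.742
|j7.9 + 7| = √(7.9² + 7²) = 10.56
|j7.9 + 450| = √(7.9² + 450²) = 450.1
|G(j7.9)| = 29.2 × 9.742 / (10.56 × 450.1) = 0.059879
20 log₁₀(0.059879) = -24.455 dB

-24.45 dB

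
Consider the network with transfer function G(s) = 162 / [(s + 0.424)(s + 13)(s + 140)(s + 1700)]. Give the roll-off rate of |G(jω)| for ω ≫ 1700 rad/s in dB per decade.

-80 dB/decade

With 0 zeros and 4 poles, the high-frequency asymptotic slope is 20 × (0 − 4) = -80 dB/decade.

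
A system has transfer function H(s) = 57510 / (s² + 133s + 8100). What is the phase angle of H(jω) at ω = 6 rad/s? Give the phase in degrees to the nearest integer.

∠[(j6)² + 133(j6) + 8100] = ∠[8064 + j798] = 5.65°
∠H(j6) = −5.65° = -5.65°

-6°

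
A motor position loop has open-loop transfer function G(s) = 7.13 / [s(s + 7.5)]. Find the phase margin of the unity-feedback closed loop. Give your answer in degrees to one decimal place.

Gain crossover: |G(jω)| = 1 at ω ≈ 0.943 rad/s.
∠G(j0.943) = −90° − arctan(0.943/7.5) ≈ -97.17°
PM = 180° + (-97.17°) = 82.83°

82.8 deg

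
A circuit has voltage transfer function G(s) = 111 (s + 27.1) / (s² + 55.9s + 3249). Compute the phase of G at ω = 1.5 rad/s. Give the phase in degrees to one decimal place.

1.7°

∠(j1.5 + 27.1) = arctan(1.5/27.1) = 3.17°
∠[(j1.5)² + 55.9(j1.5) + 3249] = ∠[3246.8 + j83.85] = 1.48°
∠G(j1.5) = 3.17° − 1.48° = 1.69°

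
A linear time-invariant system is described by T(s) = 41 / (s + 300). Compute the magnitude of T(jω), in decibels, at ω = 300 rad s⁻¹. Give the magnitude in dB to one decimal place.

-20.3 dB

|j300 + 300| = √(300² + 300²) = 424.3
|T(j300)| = 41 / 424.3 = 0.096638
20 log₁₀(0.096638) = -20.30 dB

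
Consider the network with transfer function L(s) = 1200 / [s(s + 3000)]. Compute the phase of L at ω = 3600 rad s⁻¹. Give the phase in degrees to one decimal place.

∠(j3600 + 3000) = arctan(3600/3000) = 50.19°
∠(j3600) = 90.00°
∠L(j3600) = − (50.19° + 90.00°) = -140.19°

-140.2 deg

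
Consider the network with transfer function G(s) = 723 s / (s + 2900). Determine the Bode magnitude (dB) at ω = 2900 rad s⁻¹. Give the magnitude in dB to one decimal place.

54.2 dB

|j2900| = 2900
|j2900 + 2900| = √(2900² + 2900²) = 4101
|G(j2900)| = 723 × 2900 / 4101 = 511.24
20 log₁₀(511.24) = 54.17 dB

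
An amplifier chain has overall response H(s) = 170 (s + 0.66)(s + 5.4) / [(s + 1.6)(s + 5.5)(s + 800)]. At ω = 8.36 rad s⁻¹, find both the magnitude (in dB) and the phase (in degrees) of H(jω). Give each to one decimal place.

|j8.36 + 0.66| = √(8.36² + 0.66²) = 8.386
|j8.36 + 5.4| = √(8.36² + 5.4²) = 9.952
|j8.36 + 1.6| = √(8.36² + 1.6²) = 8.512
|j8.36 + 5.5| = √(8.36² + 5.5²) = 10.01
|j8.36 + 800| = √(8.36² + 800²) = 800
|H(j8.36)| = 170 × 8.386 × 9.952 / (8.512 × 10.01 × 800) = 0.20821
20 log₁₀(0.20821) = -13.63 dB
∠(j8.36 + 0.66) = arctan(8.36/0.66) = 85.49°
∠(j8.36 + 5.4) = arctan(8.36/5.4) = 57.14°
∠(j8.36 + 1.6) = arctan(8.36/1.6) = 79.17°
∠(j8.36 + 5.5) = arctan(8.36/5.5) = 56.66°
∠(j8.36 + 800) = arctan(8.36/800) = 0.60°
∠H(j8.36) = 85.49° + 57.14° − (79.17° + 56.66° + 0.60°) = 6.20°

|H| = -13.6 dB, ∠H = 6.2°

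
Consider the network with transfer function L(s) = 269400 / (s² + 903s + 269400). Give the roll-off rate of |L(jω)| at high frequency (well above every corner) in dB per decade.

With 0 zeros and 2 poles, the high-frequency asymptotic slope is 20 × (0 − 2) = -40 dB/decade.

-40 dB/decade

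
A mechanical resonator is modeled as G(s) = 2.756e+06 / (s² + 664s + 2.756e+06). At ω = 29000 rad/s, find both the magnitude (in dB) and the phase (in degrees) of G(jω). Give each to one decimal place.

|(j29000)² + 664(j29000) + 2.756e+06| = |-8.3824e+08 + j1.9256e+07| = 8.385e+08
|G(j29000)| = 2.756e+06 / 8.385e+08 = 0.003287
20 log₁₀(0.003287) = -49.66 dB
∠[(j29000)² + 664(j29000) + 2.756e+06] = ∠[-8.3824e+08 + j1.9256e+07] = 178.68°
∠G(j29000) = −178.68° = -178.68°

|G| = -49.7 dB, ∠G = -178.7°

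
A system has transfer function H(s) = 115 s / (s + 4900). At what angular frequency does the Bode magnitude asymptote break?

The single real pole at s = −4900 gives a corner at ω = 4900 rad s⁻¹.

4900 rad s⁻¹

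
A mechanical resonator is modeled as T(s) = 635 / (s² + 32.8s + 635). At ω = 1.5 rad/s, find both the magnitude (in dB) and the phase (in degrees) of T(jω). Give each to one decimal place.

|T| = 0.0 dB, ∠T = -4.4 deg

|(j1.5)² + 32.8(j1.5) + 635| = |632.75 + j49.2| = 634.7
|T(j1.5)| = 635 / 634.7 = 1.0005
20 log₁₀(1.0005) = 0.00 dB
∠[(j1.5)² + 32.8(j1.5) + 635] = ∠[632.75 + j49.2] = 4.45°
∠T(j1.5) = −4.45° = -4.45°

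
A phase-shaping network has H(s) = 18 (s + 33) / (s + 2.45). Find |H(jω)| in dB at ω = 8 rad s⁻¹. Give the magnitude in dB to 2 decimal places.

37.27 dB

|j8 + 33| = √(8² + 33²) = 33.96
|j8 + 2.45| = √(8² + 2.45²) = 8.367
|H(j8)| = 18 × 33.96 / 8.367 = 73.052
20 log₁₀(73.052) = 37.273 dB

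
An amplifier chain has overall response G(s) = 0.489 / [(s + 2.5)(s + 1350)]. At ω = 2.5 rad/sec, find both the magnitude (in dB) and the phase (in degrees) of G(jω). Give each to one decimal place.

|G| = -79.8 dB, ∠G = -45.1°

|j2.5 + 2.5| = √(2.5² + 2.5²) = 3.536
|j2.5 + 1350| = √(2.5² + 1350²) = 1350
|G(j2.5)| = 0.489 / (3.536 × 1350) = 0.00010245
20 log₁₀(0.00010245) = -79.79 dB
∠(j2.5 + 2.5) = arctan(2.5/2.5) = 45.00°
∠(j2.5 + 1350) = arctan(2.5/1350) = 0.11°
∠G(j2.5) = − (45.00° + 0.11°) = -45.11°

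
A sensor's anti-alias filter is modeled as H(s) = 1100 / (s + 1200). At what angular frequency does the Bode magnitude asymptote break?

The single real pole at s = −1200 gives a corner at ω = 1200 rad/s.

1200 rad/s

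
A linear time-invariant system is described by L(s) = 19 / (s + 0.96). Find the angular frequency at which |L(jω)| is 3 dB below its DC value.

0.96 rad/sec

For a single-pole low-pass, the −3 dB point is at the pole: ω = 0.96 rad/sec.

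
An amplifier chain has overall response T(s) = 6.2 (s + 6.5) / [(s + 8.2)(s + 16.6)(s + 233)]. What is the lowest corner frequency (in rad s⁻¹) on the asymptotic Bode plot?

6.5 rad s⁻¹

Break frequencies occur at each pole and zero magnitude: 6.5 rad s⁻¹, 8.2 rad s⁻¹, 16.6 rad s⁻¹, 233 rad s⁻¹.
The lowest is 6.5 rad s⁻¹.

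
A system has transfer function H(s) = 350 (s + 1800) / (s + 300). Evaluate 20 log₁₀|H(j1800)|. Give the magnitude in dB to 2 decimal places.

|j1800 + 1800| = √(1800² + 1800²) = 2546
|j1800 + 300| = √(1800² + 300²) = 1825
|H(j1800)| = 350 × 2546 / 1825 = 488.24
20 log₁₀(488.24) = 53.773 dB

53.77 dB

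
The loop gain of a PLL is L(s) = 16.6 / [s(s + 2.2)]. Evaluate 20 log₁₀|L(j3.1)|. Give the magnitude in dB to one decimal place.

|j3.1 + 2.2| = √(3.1² + 2.2²) = 3.801
|j3.1| = 3.1
|L(j3.1)| = 16.6 / (3.801 × 3.1) = 1.4087
20 log₁₀(1.4087) = 2.98 dB

3.0 dB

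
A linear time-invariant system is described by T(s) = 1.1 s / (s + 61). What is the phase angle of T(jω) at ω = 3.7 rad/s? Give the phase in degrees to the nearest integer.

87°

∠(j3.7) = 90.00°
∠(j3.7 + 61) = arctan(3.7/61) = 3.47°
∠T(j3.7) = 90.00° − 3.47° = 86.53°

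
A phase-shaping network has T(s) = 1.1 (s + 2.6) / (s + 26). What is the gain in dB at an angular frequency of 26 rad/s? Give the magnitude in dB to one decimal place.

|j26 + 2.6| = √(26² + 2.6²) = 26.13
|j26 + 26| = √(26² + 26²) = 36.77
|T(j26)| = 1.1 × 26.13 / 36.77 = 0.7817
20 log₁₀(0.7817) = -2.14 dB

-2.1 dB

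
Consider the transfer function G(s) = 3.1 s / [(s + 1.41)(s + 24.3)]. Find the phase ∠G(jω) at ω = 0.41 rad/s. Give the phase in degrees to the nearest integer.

73 deg

∠(j0.41) = 90.00°
∠(j0.41 + 1.41) = arctan(0.41/1.41) = 16.21°
∠(j0.41 + 24.3) = arctan(0.41/24.3) = 0.97°
∠G(j0.41) = 90.00° − (16.21° + 0.97°) = 72.82°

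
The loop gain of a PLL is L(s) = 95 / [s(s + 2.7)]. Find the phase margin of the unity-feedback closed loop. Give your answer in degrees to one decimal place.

15.8°

Gain crossover: |L(jω)| = 1 at ω ≈ 9.56 rad/s.
∠L(j9.56) = −90° − arctan(9.56/2.7) ≈ -164.23°
PM = 180° + (-164.23°) = 15.77°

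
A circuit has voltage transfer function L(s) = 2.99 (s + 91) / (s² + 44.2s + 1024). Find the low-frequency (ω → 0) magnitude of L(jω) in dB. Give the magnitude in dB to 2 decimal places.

-11.51 dB

L(0) = 2.99 × 91 / 1024 = 0.26571
20 log₁₀(0.26571) = -11.512 dB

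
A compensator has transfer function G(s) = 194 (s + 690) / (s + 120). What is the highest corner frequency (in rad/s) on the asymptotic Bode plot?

Break frequencies occur at each pole and zero magnitude: 120 rad/s, 690 rad/s.
The highest is 690 rad/s.

690 rad/s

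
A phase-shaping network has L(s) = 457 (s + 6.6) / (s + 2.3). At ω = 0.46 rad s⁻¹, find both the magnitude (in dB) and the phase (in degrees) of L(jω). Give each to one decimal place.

|L| = 62.2 dB, ∠L = -7.3°

|j0.46 + 6.6| = √(0.46² + 6.6²) = 6.616
|j0.46 + 2.3| = √(0.46² + 2.3²) = 2.346
|L(j0.46)| = 457 × 6.616 / 2.346 = 1289
20 log₁₀(1289) = 62.21 dB
∠(j0.46 + 6.6) = arctan(0.46/6.6) = 3.99°
∠(j0.46 + 2.3) = arctan(0.46/2.3) = 11.31°
∠L(j0.46) = 3.99° − 11.31° = -7.32°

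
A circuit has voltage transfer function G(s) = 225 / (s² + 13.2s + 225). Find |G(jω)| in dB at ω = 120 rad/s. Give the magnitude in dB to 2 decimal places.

|(j120)² + 13.2(j120) + 225| = |-14175 + j1584| = 1.426e+04
|G(j120)| = 225 / 1.426e+04 = 0.015775
20 log₁₀(0.015775) = -36.041 dB

-36.04 dB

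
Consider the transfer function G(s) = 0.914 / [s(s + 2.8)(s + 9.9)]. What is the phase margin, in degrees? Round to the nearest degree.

Gain crossover: |G(jω)| = 1 at ω ≈ 0.033 rad/s.
∠G(j0.033) = −90° − arctan(0.033/2.8) − arctan(0.033/9.9) ≈ -90.87°
PM = 180° + (-90.87°) = 89.13°

89°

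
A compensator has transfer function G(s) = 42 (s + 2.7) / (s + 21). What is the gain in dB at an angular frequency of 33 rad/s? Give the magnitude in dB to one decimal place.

|j33 + 2.7| = √(33² + 2.7²) = 33.11
|j33 + 21| = √(33² + 21²) = 39.12
|G(j33)| = 42 × 33.11 / 39.12 = 35.552
20 log₁₀(35.552) = 31.02 dB

31.0 dB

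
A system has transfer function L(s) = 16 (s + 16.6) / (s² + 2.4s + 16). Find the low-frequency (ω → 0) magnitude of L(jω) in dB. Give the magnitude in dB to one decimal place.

24.4 dB

L(0) = 16 × 16.6 / 16 = 16.6
20 log₁₀(16.6) = 24.40 dB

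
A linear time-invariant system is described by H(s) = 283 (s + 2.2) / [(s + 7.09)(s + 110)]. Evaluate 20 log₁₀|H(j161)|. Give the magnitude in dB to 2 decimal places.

|j161 + 2.2| = √(161² + 2.2²) = 161
|j161 + 7.09| = √(161² + 7.09²) = 161.2
|j161 + 110| = √(161² + 110²) = 195
|H(j161)| = 283 × 161 / (161.2 × 195) = 1.4501
20 log₁₀(1.4501) = 3.228 dB

3.23 dB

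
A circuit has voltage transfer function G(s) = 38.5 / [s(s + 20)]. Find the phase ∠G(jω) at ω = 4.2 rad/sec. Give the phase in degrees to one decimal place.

∠(j4.2 + 20) = arctan(4.2/20) = 11.86°
∠(j4.2) = 90.00°
∠G(j4.2) = − (11.86° + 90.00°) = -101.86°

-101.9 deg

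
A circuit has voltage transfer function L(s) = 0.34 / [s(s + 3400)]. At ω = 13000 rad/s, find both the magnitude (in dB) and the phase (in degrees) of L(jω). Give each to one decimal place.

|L| = -174.2 dB, ∠L = -165.3°

|j13000 + 3400| = √(13000² + 3400²) = 1.344e+04
|j13000| = 1.3e+04
|L(j13000)| = 0.34 / (1.344e+04 × 1.3e+04) = 1.9464e-09
20 log₁₀(1.9464e-09) = -174.22 dB
∠(j13000 + 3400) = arctan(13000/3400) = 75.34°
∠(j13000) = 90.00°
∠L(j13000) = − (75.34° + 90.00°) = -165.34°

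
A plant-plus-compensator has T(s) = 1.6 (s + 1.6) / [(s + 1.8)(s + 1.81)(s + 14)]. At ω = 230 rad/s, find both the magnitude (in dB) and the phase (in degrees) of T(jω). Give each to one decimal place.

|j230 + 1.6| = √(230² + 1.6²) = 230
|j230 + 1.8| = √(230² + 1.8²) = 230
|j230 + 1.81| = √(230² + 1.81²) = 230
|j230 + 14| = √(230² + 14²) = 230.4
|T(j230)| = 1.6 × 230 / (230 × 230 × 230.4) = 3.0189e-05
20 log₁₀(3.0189e-05) = -90.40 dB
∠(j230 + 1.6) = arctan(230/1.6) = 89.60°
∠(j230 + 1.8) = arctan(230/1.8) = 89.55°
∠(j230 + 1.81) = arctan(230/1.81) = 89.55°
∠(j230 + 14) = arctan(230/14) = 86.52°
∠T(j230) = 89.60° − (89.55° + 89.55° + 86.52°) = -176.02°

|T| = -90.4 dB, ∠T = -176.0 deg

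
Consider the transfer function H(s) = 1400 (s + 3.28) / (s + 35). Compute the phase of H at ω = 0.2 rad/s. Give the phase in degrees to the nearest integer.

∠(j0.2 + 3.28) = arctan(0.2/3.28) = 3.49°
∠(j0.2 + 35) = arctan(0.2/35) = 0.33°
∠H(j0.2) = 3.49° − 0.33° = 3.16°

3°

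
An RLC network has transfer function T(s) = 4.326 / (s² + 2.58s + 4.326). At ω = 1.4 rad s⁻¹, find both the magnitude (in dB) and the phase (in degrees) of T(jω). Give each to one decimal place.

|T| = 0.0 dB, ∠T = -56.8 deg

|(j1.4)² + 2.58(j1.4) + 4.326| = |2.366 + j3.612| = 4.318
|T(j1.4)| = 4.326 / 4.318 = 1.0019
20 log₁₀(1.0019) = 0.02 dB
∠[(j1.4)² + 2.58(j1.4) + 4.326] = ∠[2.366 + j3.612] = 56.77°
∠T(j1.4) = −56.77° = -56.77°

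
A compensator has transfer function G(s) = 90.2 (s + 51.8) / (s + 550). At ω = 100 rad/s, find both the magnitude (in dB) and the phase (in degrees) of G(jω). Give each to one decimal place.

|j100 + 51.8| = √(100² + 51.8²) = 112.6
|j100 + 550| = √(100² + 550²) = 559
|G(j100)| = 90.2 × 112.6 / 559 = 18.172
20 log₁₀(18.172) = 25.19 dB
∠(j100 + 51.8) = arctan(100/51.8) = 62.62°
∠(j100 + 550) = arctan(100/550) = 10.30°
∠G(j100) = 62.62° − 10.30° = 52.31°

|G| = 25.2 dB, ∠G = 52.3°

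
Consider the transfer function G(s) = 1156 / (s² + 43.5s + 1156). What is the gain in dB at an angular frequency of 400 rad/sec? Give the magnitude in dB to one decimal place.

-42.8 dB

|(j400)² + 43.5(j400) + 1156| = |-1.5884e+05 + j17400| = 1.598e+05
|G(j400)| = 1156 / 1.598e+05 = 0.0072343
20 log₁₀(0.0072343) = -42.81 dB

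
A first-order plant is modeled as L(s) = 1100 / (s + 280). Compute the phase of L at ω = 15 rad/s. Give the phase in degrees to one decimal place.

∠(j15 + 280) = arctan(15/280) = 3.07°
∠L(j15) = −3.07° = -3.07°

-3.1°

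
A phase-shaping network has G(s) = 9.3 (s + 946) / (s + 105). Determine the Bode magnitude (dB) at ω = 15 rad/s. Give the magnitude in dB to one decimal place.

|j15 + 946| = √(15² + 946²) = 946.1
|j15 + 105| = √(15² + 105²) = 106.1
|G(j15)| = 9.3 × 946.1 / 106.1 = 82.957
20 log₁₀(82.957) = 38.38 dB

38.4 dB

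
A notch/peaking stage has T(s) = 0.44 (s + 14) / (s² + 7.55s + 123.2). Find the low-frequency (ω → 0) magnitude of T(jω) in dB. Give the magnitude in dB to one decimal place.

T(0) = 0.44 × 14 / 123.2 = 0.05
20 log₁₀(0.05) = -26.02 dB

-26.0 dB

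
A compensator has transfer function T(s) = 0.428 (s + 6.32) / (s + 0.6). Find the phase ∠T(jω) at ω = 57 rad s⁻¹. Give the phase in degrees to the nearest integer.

-6°

∠(j57 + 6.32) = arctan(57/6.32) = 83.67°
∠(j57 + 0.6) = arctan(57/0.6) = 89.40°
∠T(j57) = 83.67° − 89.40° = -5.72°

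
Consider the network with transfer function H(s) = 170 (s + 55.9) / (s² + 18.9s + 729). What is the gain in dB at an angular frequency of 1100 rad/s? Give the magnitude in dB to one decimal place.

-16.2 dB

|j1100 + 55.9| = √(1100² + 55.9²) = 1101
|(j1100)² + 18.9(j1100) + 729| = |-1.2093e+06 + j20790| = 1.209e+06
|H(j1100)| = 170 × 1101 / 1.209e+06 = 0.15482
20 log₁₀(0.15482) = -16.20 dB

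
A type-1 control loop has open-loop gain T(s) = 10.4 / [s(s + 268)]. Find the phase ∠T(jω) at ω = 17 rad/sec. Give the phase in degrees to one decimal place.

∠(j17 + 268) = arctan(17/268) = 3.63°
∠(j17) = 90.00°
∠T(j17) = − (3.63° + 90.00°) = -93.63°

-93.6°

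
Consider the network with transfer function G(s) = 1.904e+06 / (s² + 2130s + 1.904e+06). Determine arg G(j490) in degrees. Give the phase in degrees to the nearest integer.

-32°

∠[(j490)² + 2130(j490) + 1.904e+06] = ∠[1.6639e+06 + j1.0437e+06] = 32.10°
∠G(j490) = −32.10° = -32.10°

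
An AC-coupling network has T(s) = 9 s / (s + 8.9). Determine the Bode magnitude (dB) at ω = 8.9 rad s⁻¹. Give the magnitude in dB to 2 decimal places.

|j8.9| = 8.9
|j8.9 + 8.9| = √(8.9² + 8.9²) = 12.59
|T(j8.9)| = 9 × 8.9 / 12.59 = 6.364
20 log₁₀(6.364) = 16.075 dB

16.07 dB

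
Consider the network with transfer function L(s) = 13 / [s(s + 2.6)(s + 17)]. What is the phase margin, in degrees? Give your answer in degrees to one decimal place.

Gain crossover: |L(jω)| = 1 at ω ≈ 0.292 rad/s.
∠L(j0.292) = −90° − arctan(0.292/2.6) − arctan(0.292/17) ≈ -97.40°
PM = 180° + (-97.40°) = 82.60°

82.6°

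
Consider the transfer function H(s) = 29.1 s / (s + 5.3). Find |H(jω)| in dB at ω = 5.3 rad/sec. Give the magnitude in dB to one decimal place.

|j5.3| = 5.3
|j5.3 + 5.3| = √(5.3² + 5.3²) = 7.495
|H(j5.3)| = 29.1 × 5.3 / 7.495 = 20.577
20 log₁₀(20.577) = 26.27 dB

26.3 dB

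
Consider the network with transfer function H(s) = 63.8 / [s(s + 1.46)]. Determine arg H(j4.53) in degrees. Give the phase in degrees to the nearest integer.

∠(j4.53 + 1.46) = arctan(4.53/1.46) = 72.14°
∠(j4.53) = 90.00°
∠H(j4.53) = − (72.14° + 90.00°) = -162.14°

-162°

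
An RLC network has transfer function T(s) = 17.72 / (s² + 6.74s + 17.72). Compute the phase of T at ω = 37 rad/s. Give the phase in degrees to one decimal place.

-169.5°

∠[(j37)² + 6.74(j37) + 17.72] = ∠[-1351.3 + j249.38] = 169.54°
∠T(j37) = −169.54° = -169.54°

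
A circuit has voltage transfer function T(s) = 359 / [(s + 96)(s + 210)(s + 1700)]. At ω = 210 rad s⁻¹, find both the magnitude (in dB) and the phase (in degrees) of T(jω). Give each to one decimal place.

|T| = -110.3 dB, ∠T = -117.5°

|j210 + 96| = √(210² + 96²) = 230.9
|j210 + 210| = √(210² + 210²) = 297
|j210 + 1700| = √(210² + 1700²) = 1713
|T(j210)| = 359 / (230.9 × 297 × 1713) = 3.0563e-06
20 log₁₀(3.0563e-06) = -110.30 dB
∠(j210 + 96) = arctan(210/96) = 65.43°
∠(j210 + 210) = arctan(210/210) = 45.00°
∠(j210 + 1700) = arctan(210/1700) = 7.04°
∠T(j210) = − (65.43° + 45.00° + 7.04°) = -117.47°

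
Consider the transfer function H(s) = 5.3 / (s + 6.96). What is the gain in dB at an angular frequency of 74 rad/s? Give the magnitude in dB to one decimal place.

-22.9 dB

|j74 + 6.96| = √(74² + 6.96²) = 74.33
|H(j74)| = 5.3 / 74.33 = 0.071307
20 log₁₀(0.071307) = -22.94 dB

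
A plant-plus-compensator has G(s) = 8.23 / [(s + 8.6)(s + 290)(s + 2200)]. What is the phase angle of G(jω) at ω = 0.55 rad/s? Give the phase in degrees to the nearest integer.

-4°

∠(j0.55 + 8.6) = arctan(0.55/8.6) = 3.66°
∠(j0.55 + 290) = arctan(0.55/290) = 0.11°
∠(j0.55 + 2200) = arctan(0.55/2200) = 0.01°
∠G(j0.55) = − (3.66° + 0.11° + 0.01°) = -3.78°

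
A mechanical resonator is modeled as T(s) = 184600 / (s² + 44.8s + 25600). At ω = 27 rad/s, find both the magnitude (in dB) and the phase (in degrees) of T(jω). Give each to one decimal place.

|T| = 17.4 dB, ∠T = -2.8°

|(j27)² + 44.8(j27) + 25600| = |24871 + j1209.6| = 2.49e+04
|T(j27)| = 184600 / 2.49e+04 = 7.4135
20 log₁₀(7.4135) = 17.40 dB
∠[(j27)² + 44.8(j27) + 25600] = ∠[24871 + j1209.6] = 2.78°
∠T(j27) = −2.78° = -2.78°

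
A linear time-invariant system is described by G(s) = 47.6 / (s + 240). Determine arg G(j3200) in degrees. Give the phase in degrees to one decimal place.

∠(j3200 + 240) = arctan(3200/240) = 85.71°
∠G(j3200) = −85.71° = -85.71°

-85.7°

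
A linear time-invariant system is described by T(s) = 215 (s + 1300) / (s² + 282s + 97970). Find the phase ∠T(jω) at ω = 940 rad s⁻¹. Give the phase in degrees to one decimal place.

∠(j940 + 1300) = arctan(940/1300) = 35.87°
∠[(j940)² + 282(j940) + 97970] = ∠[-7.8563e+05 + j2.6508e+05] = 161.36°
∠T(j940) = 35.87° − 161.36° = -125.49°

-125.5 deg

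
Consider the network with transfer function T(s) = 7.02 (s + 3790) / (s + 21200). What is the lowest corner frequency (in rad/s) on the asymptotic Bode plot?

3790 rad/s

Break frequencies occur at each pole and zero magnitude: 3790 rad/s, 21200 rad/s.
The lowest is 3790 rad/s.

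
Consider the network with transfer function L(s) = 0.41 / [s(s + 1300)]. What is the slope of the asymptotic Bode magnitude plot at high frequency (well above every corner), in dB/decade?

-40 dB/decade

With 0 zeros and 2 poles, the high-frequency asymptotic slope is 20 × (0 − 2) = -40 dB/decade.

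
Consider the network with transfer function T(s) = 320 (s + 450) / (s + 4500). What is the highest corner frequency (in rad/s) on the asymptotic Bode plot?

Break frequencies occur at each pole and zero magnitude: 450 rad/s, 4500 rad/s.
The highest is 4500 rad/s.

4500 rad/s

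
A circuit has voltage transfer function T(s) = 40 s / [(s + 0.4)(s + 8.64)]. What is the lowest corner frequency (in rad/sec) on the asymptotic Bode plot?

0.4 rad/sec

Break frequencies occur at each pole and zero magnitude: 0.4 rad/sec, 8.64 rad/sec.
The lowest is 0.4 rad/sec.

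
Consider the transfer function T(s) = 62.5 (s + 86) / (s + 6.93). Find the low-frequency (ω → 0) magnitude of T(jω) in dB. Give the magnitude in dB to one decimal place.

T(0) = 62.5 × 86 / 6.93 = 775.61
20 log₁₀(775.61) = 57.79 dB

57.8 dB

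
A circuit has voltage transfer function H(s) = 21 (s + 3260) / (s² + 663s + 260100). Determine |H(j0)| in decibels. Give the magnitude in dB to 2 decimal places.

-11.59 dB

H(0) = 21 × 3260 / 260100 = 0.26321
20 log₁₀(0.26321) = -11.594 dB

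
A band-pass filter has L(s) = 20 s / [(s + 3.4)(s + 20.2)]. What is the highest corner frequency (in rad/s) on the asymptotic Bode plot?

20.2 rad/s

Break frequencies occur at each pole and zero magnitude: 3.4 rad/s, 20.2 rad/s.
The highest is 20.2 rad/s.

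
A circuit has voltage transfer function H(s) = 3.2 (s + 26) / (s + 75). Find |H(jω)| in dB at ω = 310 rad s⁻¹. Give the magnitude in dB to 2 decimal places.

9.89 dB

|j310 + 26| = √(310² + 26²) = 311.1
|j310 + 75| = √(310² + 75²) = 318.9
|H(j310)| = 3.2 × 311.1 / 318.9 = 3.1212
20 log₁₀(3.1212) = 9.886 dB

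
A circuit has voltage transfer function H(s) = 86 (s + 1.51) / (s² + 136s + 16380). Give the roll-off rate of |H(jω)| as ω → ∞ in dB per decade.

With 1 zero and 2 poles, the high-frequency asymptotic slope is 20 × (1 − 2) = -20 dB/decade.

-20 dB/decade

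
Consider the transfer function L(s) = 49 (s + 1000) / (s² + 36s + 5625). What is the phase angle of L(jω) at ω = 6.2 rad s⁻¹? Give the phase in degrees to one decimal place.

∠(j6.2 + 1000) = arctan(6.2/1000) = 0.36°
∠[(j6.2)² + 36(j6.2) + 5625] = ∠[5586.6 + j223.2] = 2.29°
∠L(j6.2) = 0.36° − 2.29° = -1.93°

-1.9°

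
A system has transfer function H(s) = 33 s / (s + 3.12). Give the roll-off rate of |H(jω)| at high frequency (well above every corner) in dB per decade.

With 1 zero and 1 pole, the high-frequency asymptotic slope is 20 × (1 − 1) = 0 dB/decade.

0 dB/decade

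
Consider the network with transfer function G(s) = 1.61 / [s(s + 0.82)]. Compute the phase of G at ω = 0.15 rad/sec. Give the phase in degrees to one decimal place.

∠(j0.15 + 0.82) = arctan(0.15/0.82) = 10.37°
∠(j0.15) = 90.00°
∠G(j0.15) = − (10.37° + 90.00°) = -100.37°

-100.4 deg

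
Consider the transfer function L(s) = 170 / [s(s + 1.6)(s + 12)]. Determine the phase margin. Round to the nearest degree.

Gain crossover: |L(jω)| = 1 at ω ≈ 3.52 rad s⁻¹.
∠L(j3.52) = −90° − arctan(3.52/1.6) − arctan(3.52/12) ≈ -171.88°
PM = 180° + (-171.88°) = 8.12°

8°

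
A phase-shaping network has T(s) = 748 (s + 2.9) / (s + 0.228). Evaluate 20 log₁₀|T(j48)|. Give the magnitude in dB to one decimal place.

|j48 + 2.9| = √(48² + 2.9²) = 48.09
|j48 + 0.228| = √(48² + 0.228²) = 48
|T(j48)| = 748 × 48.09 / 48 = 749.36
20 log₁₀(749.36) = 57.49 dB

57.5 dB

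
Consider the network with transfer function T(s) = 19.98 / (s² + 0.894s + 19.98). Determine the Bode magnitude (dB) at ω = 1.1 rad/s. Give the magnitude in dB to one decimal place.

0.5 dB

|(j1.1)² + 0.894(j1.1) + 19.98| = |18.77 + j0.9834| = 18.8
|T(j1.1)| = 19.98 / 18.8 = 1.063
20 log₁₀(1.063) = 0.53 dB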